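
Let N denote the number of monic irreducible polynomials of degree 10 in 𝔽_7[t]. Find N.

The number of monic irreducibles of degree 10 over GF(7) is (1/10)·Σ_{d∣10} μ(10/d) 7^d.
Divisors of 10: 1, 2, 5, 10; μ(10/d) for each: 1, -1, -1, 1.
Σ = 7^1 − 7^2 − 7^5 + 7^10 = 282458400.
N = 282458400/10 = 28245840.

28245840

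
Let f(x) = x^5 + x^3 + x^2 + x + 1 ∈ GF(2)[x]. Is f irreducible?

Check for roots in GF(2): f(0) = 1; f(1) = 1.
No roots, so no linear factors.
Monic irreducibles of degree 2 over GF(2): x^2 + x + 1.
None of them divide f (all give nonzero remainder).
No irreducible factor of degree ≤ 2 exists, so f is irreducible over GF(2).

Yes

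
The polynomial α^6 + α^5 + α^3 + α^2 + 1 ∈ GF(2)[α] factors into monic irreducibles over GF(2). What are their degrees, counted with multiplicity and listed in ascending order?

6

Write g(α) = α^6 + α^5 + α^3 + α^2 + 1.
Roots in GF(2): g(0) = 1; g(1) = 1.
Complete factorization: g(α) = (α^6 + α^5 + α^3 + α^2 + 1).
Factor degrees with multiplicity: 6 = 6.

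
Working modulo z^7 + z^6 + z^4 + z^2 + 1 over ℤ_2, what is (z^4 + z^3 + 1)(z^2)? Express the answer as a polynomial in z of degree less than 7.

Multiply in ℤ_2[z]: (z^4 + z^3 + 1)·(z^2) = z^6 + z^5 + z^2.
Reduced: z^6 + z^5 + z^2.

z^6 + z^5 + z^2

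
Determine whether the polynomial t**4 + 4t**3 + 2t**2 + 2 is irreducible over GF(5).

Yes

Write g(t) = t**4 + 4t**3 + 2t**2 + 2.
Check for roots in GF(5): g(0) = 2; g(1) = 4; g(2) = 3; g(3) = 4; g(4) = 1.
No roots, so no linear factors.
Degree-2 irreducible divisors: test the 10 monic irreducibles of degree 2 over GF(5).
None of them divide g (all give nonzero remainder).
No irreducible factor of degree ≤ 2 exists, so g is irreducible over GF(5).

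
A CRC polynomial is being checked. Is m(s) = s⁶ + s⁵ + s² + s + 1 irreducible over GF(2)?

Check for roots in GF(2): m(0) = 1; m(1) = 1.
No roots, so no linear factors.
Monic irreducibles of degree 2 over GF(2): s² + s + 1.
None of them divide m (all give nonzero remainder).
Monic irreducibles of degree 3 over GF(2): s³ + s + 1, s³ + s² + 1.
None of them divide m (all give nonzero remainder).
No irreducible factor of degree ≤ 3 exists, so m is irreducible over GF(2).

Yes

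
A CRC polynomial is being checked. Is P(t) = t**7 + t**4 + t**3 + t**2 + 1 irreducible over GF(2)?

Check for roots in GF(2): P(0) = 1; P(1) = 1.
No roots, so no linear factors.
Monic irreducibles of degree 2 over GF(2): t**2 + t + 1.
None of them divide P (all give nonzero remainder).
Monic irreducibles of degree 3 over GF(2): t**3 + t + 1, t**3 + t**2 + 1.
None of them divide P (all give nonzero remainder).
No irreducible factor of degree ≤ 3 exists, so P is irreducible over GF(2).

Yes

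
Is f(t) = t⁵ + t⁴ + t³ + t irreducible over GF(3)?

Check for roots in GF(3): f(0) = 0 → root; f(1) = 1; f(2) = 1.
f(0) = 0, so (t) divides f(t); f is reducible.

No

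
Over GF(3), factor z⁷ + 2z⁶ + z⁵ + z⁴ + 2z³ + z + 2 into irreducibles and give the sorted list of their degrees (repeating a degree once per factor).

1, 1, 2, 3

Write g(z) = z⁷ + 2z⁶ + z⁵ + z⁴ + 2z³ + z + 2.
Roots in GF(3): g(0) = 2; g(1) = 1; g(2) = 0 → root.
Linear factors from roots: (z + 1).
Complete factorization: g(z) = (z + 1)^2·(z² + 2z + 2)·(z³ + z² + 2z + 1).
Factor degrees with multiplicity: 1 + 1 + 2 + 3 = 7.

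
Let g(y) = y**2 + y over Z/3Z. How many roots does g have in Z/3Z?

Evaluate at each of the 3 elements of Z/3Z:
g(0) = 0 → root; g(1) = 2; g(2) = 0 → root.
Roots: {0, 2}.

2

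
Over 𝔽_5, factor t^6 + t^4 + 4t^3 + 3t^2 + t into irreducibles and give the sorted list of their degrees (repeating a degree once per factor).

Write g(t) = t^6 + t^4 + 4t^3 + 3t^2 + t.
Roots in 𝔽_5: g(0) = 0 → root; g(1) = 0 → root; g(2) = 1; g(3) = 3; g(4) = 0 → root.
Linear factors from roots: (t), (t + 4), (t + 1).
Complete factorization: g(t) = (t)·(t + 1)·(t + 4)·(t^3 + 2t + 4).
Factor degrees with multiplicity: 1 + 1 + 1 + 3 = 6.

1, 1, 1, 3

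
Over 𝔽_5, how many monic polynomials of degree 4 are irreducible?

150

By the necklace-counting formula, N_5(4) = (1/4) Σ_{d|4} μ(4/d)·5^d.
Divisors of 4: 1, 2, 4; μ(4/d) for each: 0, -1, 1.
Σ = − 5^2 + 5^4 = 600.
N = 600/4 = 150.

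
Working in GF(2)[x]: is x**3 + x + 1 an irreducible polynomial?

Write m(x) = x**3 + x + 1.
Check for roots in GF(2): m(0) = 1; m(1) = 1.
No roots. A degree-3 polynomial over a field with no linear factor is irreducible.

Yes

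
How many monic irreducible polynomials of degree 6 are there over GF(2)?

9

The number of monic irreducibles of degree 6 over GF(2) is (1/6)·Σ_{d∣6} μ(6/d) 2^d.
Divisors of 6: 1, 2, 3, 6; μ(6/d) for each: 1, -1, -1, 1.
Σ = 2^1 − 2^2 − 2^3 + 2^6 = 54.
N = 54/6 = 9.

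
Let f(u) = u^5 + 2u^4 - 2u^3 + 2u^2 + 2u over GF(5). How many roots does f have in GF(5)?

4

Evaluate at each of the 5 elements of GF(5):
f(0) = 0 → root; f(1) = 0 → root; f(2) = 0 → root; f(3) = 0 → root; f(4) = 3.
Roots: {0, 1, 2, 3}.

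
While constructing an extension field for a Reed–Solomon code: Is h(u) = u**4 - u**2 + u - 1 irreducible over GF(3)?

No

Check for roots in GF(3): h(0) = 2; h(1) = 0 → root; h(2) = 1.
h(1) = 0, so (u − 1) divides h(u); h is reducible.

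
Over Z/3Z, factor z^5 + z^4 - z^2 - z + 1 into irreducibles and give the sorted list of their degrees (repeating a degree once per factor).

2, 3

Write h(z) = z^5 + z^4 - z^2 - z + 1.
Roots in Z/3Z: h(0) = 1; h(1) = 1; h(2) = 1.
Complete factorization: h(z) = (z^2 + 1)·(z^3 + z^2 - z + 1).
Factor degrees with multiplicity: 2 + 3 = 5.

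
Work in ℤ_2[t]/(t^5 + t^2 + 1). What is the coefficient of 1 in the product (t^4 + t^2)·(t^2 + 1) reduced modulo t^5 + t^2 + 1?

Multiply in ℤ_2[t]: (t^4 + t^2)·(t^2 + 1) = t^6 + t^2.
Reduce using t^5 ≡ t^2 + 1 (mod t^5 + t^2 + 1).
Reduced: t^3 + t^2 + t.

0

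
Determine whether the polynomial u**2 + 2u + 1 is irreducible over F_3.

No

Write h(u) = u**2 + 2u + 1.
Check for roots in F_3: h(0) = 1; h(1) = 1; h(2) = 0 → root.
h(2) = 0, so (u − 2) divides h(u); h is reducible.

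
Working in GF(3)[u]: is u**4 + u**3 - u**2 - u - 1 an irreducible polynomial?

Write P(u) = u**4 + u**3 - u**2 - u - 1.
Check for roots in GF(3): P(0) = 2; P(1) = 2; P(2) = 2.
No roots, so no linear factors.
Monic irreducibles of degree 2 over GF(3): u**2 + 1, u**2 + u - 1, u**2 - u - 1.
None of them divide P (all give nonzero remainder).
No irreducible factor of degree ≤ 2 exists, so P is irreducible over GF(3).

Yes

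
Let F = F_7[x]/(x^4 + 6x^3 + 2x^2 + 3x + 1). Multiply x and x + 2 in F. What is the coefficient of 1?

0

Multiply in F_7[x]: (x)·(x + 2) = x^2 + 2x.
Reduced: x^2 + 2x.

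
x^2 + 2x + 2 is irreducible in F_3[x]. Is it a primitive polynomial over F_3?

Write f(x) = x^2 + 2x + 2.
|GF(3^2)^×| = 3^2 − 1 = 8. Prime factorization: 8 = 2^3.
f is primitive ⇔ x has order 8 in GF(3)[x]/(f), i.e. x^(8/q) ≠ 1 for each prime q | 8.
x^(4) mod f = 2.
None equal 1, so x has full order 8; f is primitive.

Yes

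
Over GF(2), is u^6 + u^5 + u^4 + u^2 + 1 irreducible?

Yes

Write h(u) = u^6 + u^5 + u^4 + u^2 + 1.
Check for roots in GF(2): h(0) = 1; h(1) = 1.
No roots, so no linear factors.
Monic irreducibles of degree 2 over GF(2): u^2 + u + 1.
None of them divide h (all give nonzero remainder).
Monic irreducibles of degree 3 over GF(2): u^3 + u + 1, u^3 + u^2 + 1.
None of them divide h (all give nonzero remainder).
No irreducible factor of degree ≤ 3 exists, so h is irreducible over GF(2).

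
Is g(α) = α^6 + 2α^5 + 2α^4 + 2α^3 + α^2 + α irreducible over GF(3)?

No

Check for roots in GF(3): g(0) = 0 → root; g(1) = 0 → root; g(2) = 2.
g(0) = 0, so (α) divides g(α); g is reducible.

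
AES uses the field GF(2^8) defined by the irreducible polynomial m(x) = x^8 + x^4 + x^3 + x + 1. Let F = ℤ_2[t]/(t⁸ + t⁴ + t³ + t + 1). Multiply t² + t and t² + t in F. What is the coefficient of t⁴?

1

Multiply in ℤ_2[t]: (t² + t)·(t² + t) = t⁴ + t².
Reduced: t⁴ + t².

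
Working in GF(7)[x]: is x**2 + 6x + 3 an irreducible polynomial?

Write h(x) = x**2 + 6x + 3.
Check for roots in GF(7): h(0) = 3; h(1) = 3; h(2) = 5; h(3) = 2; h(4) = 1; h(5) = 2; h(6) = 5.
No roots. A degree-2 polynomial over a field with no linear factor is irreducible.

Yes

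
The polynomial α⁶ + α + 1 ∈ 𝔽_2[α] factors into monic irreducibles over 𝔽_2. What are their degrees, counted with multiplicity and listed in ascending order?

Write f(α) = α⁶ + α + 1.
Roots in 𝔽_2: f(0) = 1; f(1) = 1.
Complete factorization: f(α) = (α⁶ + α + 1).
Factor degrees with multiplicity: 6 = 6.

6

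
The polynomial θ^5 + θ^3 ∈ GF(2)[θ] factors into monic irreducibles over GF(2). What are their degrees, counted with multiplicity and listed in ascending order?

1, 1, 1, 1, 1

Write g(θ) = θ^5 + θ^3.
Roots in GF(2): g(0) = 0 → root; g(1) = 0 → root.
Linear factors from roots: (θ), (θ + 1).
Complete factorization: g(θ) = (θ + 1)^2·(θ)^3.
Factor degrees with multiplicity: 1 + 1 + 1 + 1 + 1 = 5.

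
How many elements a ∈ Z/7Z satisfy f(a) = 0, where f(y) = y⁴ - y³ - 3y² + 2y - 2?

0

Evaluate at each of the 7 elements of Z/7Z:
f(0) = 5; f(1) = 4; f(2) = 5; f(3) = 3; f(4) = 3; f(5) = 6; f(6) = 2.
No element is a root.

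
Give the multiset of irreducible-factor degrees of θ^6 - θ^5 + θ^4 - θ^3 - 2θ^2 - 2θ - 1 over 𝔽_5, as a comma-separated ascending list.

1, 1, 1, 3

Write h(θ) = θ^6 - θ^5 + θ^4 - θ^3 - 2θ^2 - 2θ - 1.
Roots in 𝔽_5: h(0) = 4; h(1) = 0 → root; h(2) = 2; h(3) = 0 → root; h(4) = 3.
Linear factors from roots: (θ - 1), (θ + 2).
Complete factorization: h(θ) = (θ - 1)·(θ + 2)^2·(θ^3 + θ^2 - 2θ - 1).
Factor degrees with multiplicity: 1 + 1 + 1 + 3 = 6.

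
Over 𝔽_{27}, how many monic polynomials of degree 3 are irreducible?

Gauss's count: N_{27}(3) = (1/3) Σ_{d|3} μ(3/d)·27^d.
Divisors of 3: 1, 3; μ(3/d) for each: -1, 1.
Σ = − 27^1 + 27^3 = 19656.
N = 19656/3 = 6552.

6552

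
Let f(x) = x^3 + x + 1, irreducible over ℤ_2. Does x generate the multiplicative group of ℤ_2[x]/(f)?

|GF(2^3)^×| = 2^3 − 1 = 7. Prime factorization: 7 = 7.
f is primitive ⇔ x has order 7 in GF(2)[x]/(f), i.e. x^(7/q) ≠ 1 for each prime q | 7.
x^(1) mod f = x.
None equal 1, so x has full order 7; f is primitive.

Yes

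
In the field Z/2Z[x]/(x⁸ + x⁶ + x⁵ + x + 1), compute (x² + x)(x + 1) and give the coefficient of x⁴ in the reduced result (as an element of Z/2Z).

Multiply in Z/2Z[x]: (x² + x)·(x + 1) = x³ + x.
Reduced: x³ + x.

0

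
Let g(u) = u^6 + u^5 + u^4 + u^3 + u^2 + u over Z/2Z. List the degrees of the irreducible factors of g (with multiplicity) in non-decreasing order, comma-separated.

1, 1, 2, 2

Roots in Z/2Z: g(0) = 0 → root; g(1) = 0 → root.
Linear factors from roots: (u), (u + 1).
Complete factorization: g(u) = (u)·(u + 1)·(u^2 + u + 1)^2.
Factor degrees with multiplicity: 1 + 1 + 2 + 2 = 6.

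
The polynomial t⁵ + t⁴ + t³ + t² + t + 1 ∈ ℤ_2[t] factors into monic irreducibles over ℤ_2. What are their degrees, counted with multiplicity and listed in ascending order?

1, 2, 2

Write g(t) = t⁵ + t⁴ + t³ + t² + t + 1.
Roots in ℤ_2: g(0) = 1; g(1) = 0 → root.
Linear factors from roots: (t + 1).
Complete factorization: g(t) = (t + 1)·(t² + t + 1)^2.
Factor degrees with multiplicity: 1 + 2 + 2 = 5.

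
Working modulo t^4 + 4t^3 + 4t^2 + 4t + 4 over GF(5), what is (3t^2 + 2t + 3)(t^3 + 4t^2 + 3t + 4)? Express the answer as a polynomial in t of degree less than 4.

Multiply in GF(5)[t]: (3t^2 + 2t + 3)·(t^3 + 4t^2 + 3t + 4) = 3t^5 + 4t^4 + 2t + 2.
Reduce using t^4 ≡ t^3 + t^2 + t + 1 (mod t^4 + 4t^3 + 4t^2 + 4t + 4).
Reduced: 2t + 4.

2t + 4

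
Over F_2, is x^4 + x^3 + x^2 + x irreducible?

Write f(x) = x^4 + x^3 + x^2 + x.
Check for roots in F_2: f(0) = 0 → root; f(1) = 0 → root.
f(0) = 0, so (x) divides f(x); f is reducible.

No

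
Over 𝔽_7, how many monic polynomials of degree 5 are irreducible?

3360

x^(7^5) − x is the product of all monic irreducibles of degree dividing 5; Möbius inversion gives N = (1/5) Σ μ(5/d)·7^d.
Divisors of 5: 1, 5; μ(5/d) for each: -1, 1.
Σ = − 7^1 + 7^5 = 16800.
N = 16800/5 = 3360.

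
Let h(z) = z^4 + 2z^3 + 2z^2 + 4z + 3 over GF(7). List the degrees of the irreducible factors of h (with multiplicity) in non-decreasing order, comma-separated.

Linear factors from roots: (z + 4), (z + 1).
Complete factorization: h(z) = (z + 1)·(z + 4)·(z^2 + 4z + 6).
Factor degrees with multiplicity: 1 + 1 + 2 = 4.

1, 1, 2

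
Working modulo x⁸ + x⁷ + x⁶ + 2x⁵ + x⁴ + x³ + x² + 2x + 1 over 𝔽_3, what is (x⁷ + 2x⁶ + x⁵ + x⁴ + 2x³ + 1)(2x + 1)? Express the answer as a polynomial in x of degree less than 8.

Multiply in 𝔽_3[x]: (x⁷ + 2x⁶ + x⁵ + x⁴ + 2x³ + 1)·(2x + 1) = 2x⁸ + 2x⁷ + x⁶ + 2x⁴ + 2x³ + 2x + 1.
Reduce using x⁸ ≡ 2x⁷ + 2x⁶ + x⁵ + 2x⁴ + 2x³ + 2x² + x + 2 (mod x⁸ + x⁷ + x⁶ + 2x⁵ + x⁴ + x³ + x² + 2x + 1).
Reduced: 2x⁶ + 2x⁵ + x² + x + 2.

2x^6 + 2x^5 + x^2 + x + 2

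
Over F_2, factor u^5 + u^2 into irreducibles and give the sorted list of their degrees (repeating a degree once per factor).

Write h(u) = u^5 + u^2.
Roots in F_2: h(0) = 0 → root; h(1) = 0 → root.
Linear factors from roots: (u), (u + 1).
Complete factorization: h(u) = (u + 1)·(u)^2·(u^2 + u + 1).
Factor degrees with multiplicity: 1 + 1 + 1 + 2 = 5.

1, 1, 1, 2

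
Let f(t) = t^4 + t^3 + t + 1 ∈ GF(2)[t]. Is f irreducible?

No

Check for roots in GF(2): f(0) = 1; f(1) = 0 → root.
f(1) = 0, so (t − 1) divides f(t); f is reducible.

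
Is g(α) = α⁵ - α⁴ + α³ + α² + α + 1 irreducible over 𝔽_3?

Yes

Check for roots in 𝔽_3: g(0) = 1; g(1) = 1; g(2) = 1.
No roots, so no linear factors.
Monic irreducibles of degree 2 over GF(3): α² + 1, α² + α - 1, α² - α - 1.
None of them divide g (all give nonzero remainder).
No irreducible factor of degree ≤ 2 exists, so g is irreducible over GF(3).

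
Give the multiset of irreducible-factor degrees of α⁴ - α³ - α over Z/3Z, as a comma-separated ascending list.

Write f(α) = α⁴ - α³ - α.
Roots in Z/3Z: f(0) = 0 → root; f(1) = 2; f(2) = 0 → root.
Linear factors from roots: (α), (α + 1).
Complete factorization: f(α) = (α)·(α + 1)·(α² + α - 1).
Factor degrees with multiplicity: 1 + 1 + 2 = 4.

1, 1, 2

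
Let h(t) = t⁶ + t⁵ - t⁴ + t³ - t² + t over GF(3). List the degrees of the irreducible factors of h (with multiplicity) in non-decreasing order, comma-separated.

1, 2, 3

Roots in GF(3): h(0) = 0 → root; h(1) = 2; h(2) = 2.
Linear factors from roots: (t).
Complete factorization: h(t) = (t)·(t² - t - 1)·(t³ - t² - t - 1).
Factor degrees with multiplicity: 1 + 2 + 3 = 6.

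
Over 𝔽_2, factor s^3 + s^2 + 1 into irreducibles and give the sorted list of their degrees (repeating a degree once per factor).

3

Write g(s) = s^3 + s^2 + 1.
Roots in 𝔽_2: g(0) = 1; g(1) = 1.
Complete factorization: g(s) = (s^3 + s^2 + 1).
Factor degrees with multiplicity: 3 = 3.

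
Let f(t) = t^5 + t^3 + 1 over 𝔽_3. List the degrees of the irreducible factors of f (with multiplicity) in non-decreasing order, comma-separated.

Roots in 𝔽_3: f(0) = 1; f(1) = 0 → root; f(2) = 2.
Linear factors from roots: (t - 1).
Complete factorization: f(t) = (t - 1)·(t^4 + t^3 - t^2 - t - 1).
Factor degrees with multiplicity: 1 + 4 = 5.

1, 4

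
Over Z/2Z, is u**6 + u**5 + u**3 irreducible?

Write g(u) = u**6 + u**5 + u**3.
Check for roots in Z/2Z: g(0) = 0 → root; g(1) = 1.
g(0) = 0, so (u) divides g(u); g is reducible.

No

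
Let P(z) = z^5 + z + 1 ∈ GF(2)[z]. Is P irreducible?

No

Check for roots in GF(2): P(0) = 1; P(1) = 1.
No roots, so no linear factors.
Monic irreducibles of degree 2 over GF(2): z^2 + z + 1.
z^2 + z + 1 divides P: P(z) = (z^2 + z + 1)·(z^3 + z^2 + 1).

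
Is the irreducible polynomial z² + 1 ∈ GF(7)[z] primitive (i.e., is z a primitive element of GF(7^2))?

No

Write f(z) = z² + 1.
|GF(7^2)^×| = 7^2 − 1 = 48. Prime factorization: 48 = 2^4·3.
f is primitive ⇔ z has order 48 in GF(7)[z]/(f), i.e. z^(48/q) ≠ 1 for each prime q | 48.
z^(24) mod f = 1
z^(16) mod f = 1
Since z^(24) = 1, the order of z divides 24 < 48; not primitive.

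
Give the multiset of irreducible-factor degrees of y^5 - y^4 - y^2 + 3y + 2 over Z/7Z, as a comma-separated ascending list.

Write g(y) = y^5 - y^4 - y^2 + 3y + 2.
Linear factors from roots: (y + 2).
Complete factorization: g(y) = (y + 2)^3·(y^2 + 2).
Factor degrees with multiplicity: 1 + 1 + 1 + 2 = 5.

1, 1, 1, 2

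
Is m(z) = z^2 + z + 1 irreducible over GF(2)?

Yes

Check for roots in GF(2): m(0) = 1; m(1) = 1.
No roots. A degree-2 polynomial over a field with no linear factor is irreducible.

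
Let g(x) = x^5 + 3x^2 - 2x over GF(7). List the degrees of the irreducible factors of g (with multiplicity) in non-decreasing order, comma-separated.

1, 1, 1, 2

Linear factors from roots: (x), (x + 3).
Complete factorization: g(x) = (x)·(x + 3)^2·(x^2 + x - 1).
Factor degrees with multiplicity: 1 + 1 + 1 + 2 = 5.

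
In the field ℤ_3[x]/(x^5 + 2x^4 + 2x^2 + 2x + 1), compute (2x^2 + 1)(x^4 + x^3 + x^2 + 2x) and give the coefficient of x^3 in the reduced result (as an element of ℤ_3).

1

Multiply in ℤ_3[x]: (2x^2 + 1)·(x^4 + x^3 + x^2 + 2x) = 2x^6 + 2x^5 + 2x^3 + x^2 + 2x.
Reduce using x^5 ≡ x^4 + x^2 + x + 2 (mod x^5 + 2x^4 + 2x^2 + 2x + 1).
Reduced: x^4 + x^3 + x^2 + x + 2.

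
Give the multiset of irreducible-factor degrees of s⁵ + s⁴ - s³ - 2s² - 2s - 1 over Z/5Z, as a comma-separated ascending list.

Write h(s) = s⁵ + s⁴ - s³ - 2s² - 2s - 1.
Roots in Z/5Z: h(0) = 4; h(1) = 1; h(2) = 2; h(3) = 2; h(4) = 0 → root.
Linear factors from roots: (s + 1).
Complete factorization: h(s) = (s + 1)^2·(s³ - s² - 1).
Factor degrees with multiplicity: 1 + 1 + 3 = 5.

1, 1, 3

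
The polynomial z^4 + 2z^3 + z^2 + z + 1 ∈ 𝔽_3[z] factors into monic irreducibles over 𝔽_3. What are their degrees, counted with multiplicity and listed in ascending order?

Write f(z) = z^4 + 2z^3 + z^2 + z + 1.
Roots in 𝔽_3: f(0) = 1; f(1) = 0 → root; f(2) = 0 → root.
Linear factors from roots: (z + 2), (z + 1).
Complete factorization: f(z) = (z + 1)·(z + 2)·(z^2 + 2z + 2).
Factor degrees with multiplicity: 1 + 1 + 2 = 4.

1, 1, 2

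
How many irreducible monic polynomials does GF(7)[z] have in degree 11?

179756976

x^(7^11) − x is the product of all monic irreducibles of degree dividing 11; Möbius inversion gives N = (1/11) Σ μ(11/d)·7^d.
Divisors of 11: 1, 11; μ(11/d) for each: -1, 1.
Σ = − 7^1 + 7^11 = 1977326736.
N = 1977326736/11 = 179756976.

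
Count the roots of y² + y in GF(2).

Write g(y) = y² + y.
Evaluate at each of the 2 elements of GF(2):
g(0) = 0 → root; g(1) = 0 → root.
Roots: {0, 1}.

2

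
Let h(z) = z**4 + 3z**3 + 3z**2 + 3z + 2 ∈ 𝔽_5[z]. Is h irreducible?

No

Check for roots in 𝔽_5: h(0) = 2; h(1) = 2; h(2) = 0 → root; h(3) = 0 → root; h(4) = 0 → root.
h(2) = 0, so (z − 2) divides h(z); h is reducible.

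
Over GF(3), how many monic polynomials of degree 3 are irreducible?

8

x^(3^3) − x is the product of all monic irreducibles of degree dividing 3; Möbius inversion gives N = (1/3) Σ μ(3/d)·3^d.
Divisors of 3: 1, 3; μ(3/d) for each: -1, 1.
Σ = − 3^1 + 3^3 = 24.
N = 24/3 = 8.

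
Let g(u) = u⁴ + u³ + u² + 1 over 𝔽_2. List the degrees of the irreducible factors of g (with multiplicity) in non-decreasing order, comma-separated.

1, 3

Roots in 𝔽_2: g(0) = 1; g(1) = 0 → root.
Linear factors from roots: (u + 1).
Complete factorization: g(u) = (u + 1)·(u³ + u + 1).
Factor degrees with multiplicity: 1 + 3 = 4.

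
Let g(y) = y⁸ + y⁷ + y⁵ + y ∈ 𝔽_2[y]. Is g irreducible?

No

Check for roots in 𝔽_2: g(0) = 0 → root; g(1) = 0 → root.
g(0) = 0, so (y) divides g(y); g is reducible.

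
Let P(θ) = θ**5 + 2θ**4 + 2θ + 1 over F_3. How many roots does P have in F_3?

Evaluate at each of the 3 elements of F_3:
P(0) = 1; P(1) = 0 → root; P(2) = 0 → root.
Roots: {1, 2}.

2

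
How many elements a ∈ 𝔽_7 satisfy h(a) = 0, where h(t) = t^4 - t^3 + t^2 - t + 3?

Evaluate at each of the 7 elements of 𝔽_7:
h(0) = 3; h(1) = 3; h(2) = 6; h(3) = 0 → root; h(4) = 4; h(5) = 5; h(6) = 0 → root.
Roots: {3, 6}.

2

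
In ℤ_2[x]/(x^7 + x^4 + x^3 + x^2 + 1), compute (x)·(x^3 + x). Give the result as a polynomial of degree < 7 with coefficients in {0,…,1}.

Multiply in ℤ_2[x]: (x)·(x^3 + x) = x^4 + x^2.
Reduced: x^4 + x^2.

x^4 + x^2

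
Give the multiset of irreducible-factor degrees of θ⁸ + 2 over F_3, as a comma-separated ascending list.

Write g(θ) = θ⁸ + 2.
Roots in F_3: g(0) = 2; g(1) = 0 → root; g(2) = 0 → root.
Linear factors from roots: (θ + 2), (θ + 1).
Complete factorization: g(θ) = (θ + 1)·(θ + 2)·(θ² + 1)·(θ² + θ + 2)·(θ² + 2θ + 2).
Factor degrees with multiplicity: 1 + 1 + 2 + 2 + 2 = 8.

1, 1, 2, 2, 2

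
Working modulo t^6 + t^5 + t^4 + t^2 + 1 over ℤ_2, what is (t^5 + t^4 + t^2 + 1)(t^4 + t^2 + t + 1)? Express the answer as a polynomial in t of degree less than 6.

Multiply in ℤ_2[t]: (t^5 + t^4 + t^2 + 1)·(t^4 + t^2 + t + 1) = t^9 + t^8 + t^7 + t^6 + t^4 + t^3 + t + 1.
Reduce using t^6 ≡ t^5 + t^4 + t^2 + 1 (mod t^6 + t^5 + t^4 + t^2 + 1).
Reduced: t^2 + t.

t^2 + t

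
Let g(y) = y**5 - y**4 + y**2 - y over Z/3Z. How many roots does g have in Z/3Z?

3

Evaluate at each of the 3 elements of Z/3Z:
g(0) = 0 → root; g(1) = 0 → root; g(2) = 0 → root.
Roots: {0, 1, 2}.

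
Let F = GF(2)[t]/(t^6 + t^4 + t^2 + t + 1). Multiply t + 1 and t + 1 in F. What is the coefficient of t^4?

0

Multiply in GF(2)[t]: (t + 1)·(t + 1) = t^2 + 1.
Reduced: t^2 + 1.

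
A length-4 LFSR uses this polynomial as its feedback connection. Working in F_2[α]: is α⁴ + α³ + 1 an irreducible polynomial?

Yes

Write m(α) = α⁴ + α³ + 1.
Check for roots in F_2: m(0) = 1; m(1) = 1.
No roots, so no linear factors.
Monic irreducibles of degree 2 over GF(2): α² + α + 1.
None of them divide m (all give nonzero remainder).
No irreducible factor of degree ≤ 2 exists, so m is irreducible over GF(2).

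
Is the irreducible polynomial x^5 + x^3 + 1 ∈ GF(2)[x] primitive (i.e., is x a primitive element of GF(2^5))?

Yes

Write f(x) = x^5 + x^3 + 1.
|GF(2^5)^×| = 2^5 − 1 = 31. Prime factorization: 31 = 31.
f is primitive ⇔ x has order 31 in GF(2)[x]/(f), i.e. x^(31/q) ≠ 1 for each prime q | 31.
x^(1) mod f = x.
None equal 1, so x has full order 31; f is primitive.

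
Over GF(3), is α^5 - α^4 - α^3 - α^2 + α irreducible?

Write f(α) = α^5 - α^4 - α^3 - α^2 + α.
Check for roots in GF(3): f(0) = 0 → root; f(1) = 2; f(2) = 0 → root.
f(0) = 0, so (α) divides f(α); f is reducible.

No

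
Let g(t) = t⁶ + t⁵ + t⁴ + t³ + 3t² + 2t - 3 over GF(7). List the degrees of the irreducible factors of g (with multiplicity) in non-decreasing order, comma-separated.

Linear factors from roots: (t - 2).
Complete factorization: g(t) = (t - 2)·(t² - 3)·(t³ + 3t² + 3t + 3).
Factor degrees with multiplicity: 1 + 2 + 3 = 6.

1, 2, 3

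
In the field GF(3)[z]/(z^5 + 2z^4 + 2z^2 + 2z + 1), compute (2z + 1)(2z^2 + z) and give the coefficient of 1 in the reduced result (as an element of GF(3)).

0

Multiply in GF(3)[z]: (2z + 1)·(2z^2 + z) = z^3 + z^2 + z.
Reduced: z^3 + z^2 + z.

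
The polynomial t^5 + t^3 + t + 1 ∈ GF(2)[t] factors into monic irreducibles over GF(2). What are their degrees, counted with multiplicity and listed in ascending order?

Write f(t) = t^5 + t^3 + t + 1.
Roots in GF(2): f(0) = 1; f(1) = 0 → root.
Linear factors from roots: (t + 1).
Complete factorization: f(t) = (t + 1)·(t^4 + t^3 + 1).
Factor degrees with multiplicity: 1 + 4 = 5.

1, 4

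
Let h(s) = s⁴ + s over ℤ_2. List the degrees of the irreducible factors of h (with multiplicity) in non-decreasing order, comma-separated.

Roots in ℤ_2: h(0) = 0 → root; h(1) = 0 → root.
Linear factors from roots: (s), (s + 1).
Complete factorization: h(s) = (s)·(s + 1)·(s² + s + 1).
Factor degrees with multiplicity: 1 + 1 + 2 = 4.

1, 1, 2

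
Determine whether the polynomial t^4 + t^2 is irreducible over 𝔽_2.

No

Write m(t) = t^4 + t^2.
Check for roots in 𝔽_2: m(0) = 0 → root; m(1) = 0 → root.
m(0) = 0, so (t) divides m(t); m is reducible.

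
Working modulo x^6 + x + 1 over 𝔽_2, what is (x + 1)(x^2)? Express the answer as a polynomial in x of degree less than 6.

x^3 + x^2

Multiply in 𝔽_2[x]: (x + 1)·(x^2) = x^3 + x^2.
Reduced: x^3 + x^2.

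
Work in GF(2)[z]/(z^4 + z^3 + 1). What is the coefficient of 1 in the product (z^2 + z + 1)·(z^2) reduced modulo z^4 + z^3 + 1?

1

Multiply in GF(2)[z]: (z^2 + z + 1)·(z^2) = z^4 + z^3 + z^2.
Reduce using z^4 ≡ z^3 + 1 (mod z^4 + z^3 + 1).
Reduced: z^2 + 1.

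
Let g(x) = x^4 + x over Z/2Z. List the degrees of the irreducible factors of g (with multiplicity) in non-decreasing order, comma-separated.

1, 1, 2

Roots in Z/2Z: g(0) = 0 → root; g(1) = 0 → root.
Linear factors from roots: (x), (x + 1).
Complete factorization: g(x) = (x)·(x + 1)·(x^2 + x + 1).
Factor degrees with multiplicity: 1 + 1 + 2 = 4.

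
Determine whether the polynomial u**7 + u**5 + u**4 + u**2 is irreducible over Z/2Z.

No

Write g(u) = u**7 + u**5 + u**4 + u**2.
Check for roots in Z/2Z: g(0) = 0 → root; g(1) = 0 → root.
g(0) = 0, so (u) divides g(u); g is reducible.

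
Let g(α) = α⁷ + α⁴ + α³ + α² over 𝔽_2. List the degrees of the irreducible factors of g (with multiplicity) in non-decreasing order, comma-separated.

1, 1, 1, 1, 3

Roots in 𝔽_2: g(0) = 0 → root; g(1) = 0 → root.
Linear factors from roots: (α), (α + 1).
Complete factorization: g(α) = (α)^2·(α + 1)^2·(α³ + α + 1).
Factor degrees with multiplicity: 1 + 1 + 1 + 1 + 3 = 7.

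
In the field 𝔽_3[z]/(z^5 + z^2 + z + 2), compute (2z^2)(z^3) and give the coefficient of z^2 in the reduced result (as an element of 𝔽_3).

1

Multiply in 𝔽_3[z]: (2z^2)·(z^3) = 2z^5.
Reduce using z^5 ≡ 2z^2 + 2z + 1 (mod z^5 + z^2 + z + 2).
Reduced: z^2 + z + 2.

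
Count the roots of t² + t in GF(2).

Write h(t) = t² + t.
Evaluate at each of the 2 elements of GF(2):
h(0) = 0 → root; h(1) = 0 → root.
Roots: {0, 1}.

2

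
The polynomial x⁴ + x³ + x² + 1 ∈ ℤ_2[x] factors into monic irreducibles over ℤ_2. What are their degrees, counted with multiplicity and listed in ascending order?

1, 3

Write h(x) = x⁴ + x³ + x² + 1.
Roots in ℤ_2: h(0) = 1; h(1) = 0 → root.
Linear factors from roots: (x + 1).
Complete factorization: h(x) = (x + 1)·(x³ + x + 1).
Factor degrees with multiplicity: 1 + 3 = 4.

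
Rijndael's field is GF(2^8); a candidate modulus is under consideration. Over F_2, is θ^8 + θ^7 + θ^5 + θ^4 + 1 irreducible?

Write h(θ) = θ^8 + θ^7 + θ^5 + θ^4 + 1.
Check for roots in F_2: h(0) = 1; h(1) = 1.
No roots, so no linear factors.
Monic irreducibles of degree 2 over GF(2): θ^2 + θ + 1.
None of them divide h (all give nonzero remainder).
Monic irreducibles of degree 3 over GF(2): θ^3 + θ + 1, θ^3 + θ^2 + 1.
None of them divide h (all give nonzero remainder).
Monic irreducibles of degree 4 over GF(2): θ^4 + θ + 1, θ^4 + θ^3 + 1, θ^4 + θ^3 + θ^2 + θ + 1.
None of them divide h (all give nonzero remainder).
No irreducible factor of degree ≤ 4 exists, so h is irreducible over GF(2).

Yes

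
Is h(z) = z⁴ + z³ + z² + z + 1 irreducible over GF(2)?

Check for roots in GF(2): h(0) = 1; h(1) = 1.
No roots, so no linear factors.
Monic irreducibles of degree 2 over GF(2): z² + z + 1.
None of them divide h (all give nonzero remainder).
No irreducible factor of degree ≤ 2 exists, so h is irreducible over GF(2).

Yes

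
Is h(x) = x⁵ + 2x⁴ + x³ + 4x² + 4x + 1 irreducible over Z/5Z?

Check for roots in Z/5Z: h(0) = 1; h(1) = 3; h(2) = 2; h(3) = 1; h(4) = 1.
No roots, so no linear factors.
Degree-2 irreducible divisors: test the 10 monic irreducibles of degree 2 over GF(5).
None of them divide h (all give nonzero remainder).
No irreducible factor of degree ≤ 2 exists, so h is irreducible over GF(5).

Yes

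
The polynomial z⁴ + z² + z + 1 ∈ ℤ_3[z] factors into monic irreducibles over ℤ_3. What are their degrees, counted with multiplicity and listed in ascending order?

4

Write h(z) = z⁴ + z² + z + 1.
Roots in ℤ_3: h(0) = 1; h(1) = 1; h(2) = 2.
Complete factorization: h(z) = (z⁴ + z² + z + 1).
Factor degrees with multiplicity: 4 = 4.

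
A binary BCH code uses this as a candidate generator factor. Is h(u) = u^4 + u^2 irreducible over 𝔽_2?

Check for roots in 𝔽_2: h(0) = 0 → root; h(1) = 0 → root.
h(0) = 0, so (u) divides h(u); h is reducible.

No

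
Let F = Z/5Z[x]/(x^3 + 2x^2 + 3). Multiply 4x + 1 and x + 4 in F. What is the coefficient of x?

Multiply in Z/5Z[x]: (4x + 1)·(x + 4) = 4x^2 + 2x + 4.
Reduced: 4x^2 + 2x + 4.

2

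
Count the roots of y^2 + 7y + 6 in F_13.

Write h(y) = y^2 + 7y + 6.
Evaluate at each of the 13 elements of F_13:
h(0) = 6; h(1) = 1; h(2) = 11; h(3) = 10; h(4) = 11; h(5) = 1; h(6) = 6; h(7) = 0 → root; h(8) = 9; h(9) = 7; h(10) = 7; h(11) = 9; h(12) = 0 → root.
Roots: {7, 12}.

2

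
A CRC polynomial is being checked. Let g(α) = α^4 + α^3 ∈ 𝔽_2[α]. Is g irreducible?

No

Check for roots in 𝔽_2: g(0) = 0 → root; g(1) = 0 → root.
g(0) = 0, so (α) divides g(α); g is reducible.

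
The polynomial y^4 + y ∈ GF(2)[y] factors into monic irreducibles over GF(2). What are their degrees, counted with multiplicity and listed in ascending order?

1, 1, 2

Write g(y) = y^4 + y.
Roots in GF(2): g(0) = 0 → root; g(1) = 0 → root.
Linear factors from roots: (y), (y + 1).
Complete factorization: g(y) = (y)·(y + 1)·(y^2 + y + 1).
Factor degrees with multiplicity: 1 + 1 + 2 = 4.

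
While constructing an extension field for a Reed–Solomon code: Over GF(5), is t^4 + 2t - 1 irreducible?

Yes

Write h(t) = t^4 + 2t - 1.
Check for roots in GF(5): h(0) = 4; h(1) = 2; h(2) = 4; h(3) = 1; h(4) = 3.
No roots, so no linear factors.
Degree-2 irreducible divisors: test the 10 monic irreducibles of degree 2 over GF(5).
None of them divide h (all give nonzero remainder).
No irreducible factor of degree ≤ 2 exists, so h is irreducible over GF(5).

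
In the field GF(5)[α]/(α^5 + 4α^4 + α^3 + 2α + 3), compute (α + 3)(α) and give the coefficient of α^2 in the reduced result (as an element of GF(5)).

1

Multiply in GF(5)[α]: (α + 3)·(α) = α^2 + 3α.
Reduced: α^2 + 3α.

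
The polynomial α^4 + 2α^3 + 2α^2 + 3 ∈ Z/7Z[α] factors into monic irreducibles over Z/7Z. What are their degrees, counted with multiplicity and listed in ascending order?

4

Write g(α) = α^4 + 2α^3 + 2α^2 + 3.
Complete factorization: g(α) = (α^4 + 2α^3 + 2α^2 + 3).
Factor degrees with multiplicity: 4 = 4.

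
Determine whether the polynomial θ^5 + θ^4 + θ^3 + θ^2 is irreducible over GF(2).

Write h(θ) = θ^5 + θ^4 + θ^3 + θ^2.
Check for roots in GF(2): h(0) = 0 → root; h(1) = 0 → root.
h(0) = 0, so (θ) divides h(θ); h is reducible.

No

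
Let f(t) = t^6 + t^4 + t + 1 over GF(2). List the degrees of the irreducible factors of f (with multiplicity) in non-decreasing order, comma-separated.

Roots in GF(2): f(0) = 1; f(1) = 0 → root.
Linear factors from roots: (t + 1).
Complete factorization: f(t) = (t + 1)·(t^2 + t + 1)·(t^3 + t + 1).
Factor degrees with multiplicity: 1 + 2 + 3 = 6.

1, 2, 3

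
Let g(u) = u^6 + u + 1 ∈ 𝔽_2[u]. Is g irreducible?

Check for roots in 𝔽_2: g(0) = 1; g(1) = 1.
No roots, so no linear factors.
Monic irreducibles of degree 2 over GF(2): u^2 + u + 1.
None of them divide g (all give nonzero remainder).
Monic irreducibles of degree 3 over GF(2): u^3 + u + 1, u^3 + u^2 + 1.
None of them divide g (all give nonzero remainder).
No irreducible factor of degree ≤ 3 exists, so g is irreducible over GF(2).

Yes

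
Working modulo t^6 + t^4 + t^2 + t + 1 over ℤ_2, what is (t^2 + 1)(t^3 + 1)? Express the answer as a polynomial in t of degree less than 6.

Multiply in ℤ_2[t]: (t^2 + 1)·(t^3 + 1) = t^5 + t^3 + t^2 + 1.
Reduced: t^5 + t^3 + t^2 + 1.

t^5 + t^3 + t^2 + 1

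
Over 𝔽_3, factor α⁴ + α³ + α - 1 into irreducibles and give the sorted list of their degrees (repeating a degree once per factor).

Write g(α) = α⁴ + α³ + α - 1.
Roots in 𝔽_3: g(0) = 2; g(1) = 2; g(2) = 1.
Complete factorization: g(α) = (α² + 1)·(α² + α - 1).
Factor degrees with multiplicity: 2 + 2 = 4.

2, 2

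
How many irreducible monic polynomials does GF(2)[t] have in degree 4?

3

x^(2^4) − x is the product of all monic irreducibles of degree dividing 4; Möbius inversion gives N = (1/4) Σ μ(4/d)·2^d.
Divisors of 4: 1, 2, 4; μ(4/d) for each: 0, -1, 1.
Σ = − 2^2 + 2^4 = 12.
N = 12/4 = 3.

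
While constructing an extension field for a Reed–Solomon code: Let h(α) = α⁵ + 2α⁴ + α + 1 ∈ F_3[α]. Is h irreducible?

Yes

Check for roots in F_3: h(0) = 1; h(1) = 2; h(2) = 1.
No roots, so no linear factors.
Monic irreducibles of degree 2 over GF(3): α² + 1, α² + α + 2, α² + 2α + 2.
None of them divide h (all give nonzero remainder).
No irreducible factor of degree ≤ 2 exists, so h is irreducible over GF(3).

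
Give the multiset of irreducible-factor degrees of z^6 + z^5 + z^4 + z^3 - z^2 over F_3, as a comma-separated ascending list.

1, 1, 1, 3

Write h(z) = z^6 + z^5 + z^4 + z^3 - z^2.
Roots in F_3: h(0) = 0 → root; h(1) = 0 → root; h(2) = 2.
Linear factors from roots: (z), (z - 1).
Complete factorization: h(z) = (z - 1)·(z)^2·(z^3 - z^2 + 1).
Factor degrees with multiplicity: 1 + 1 + 1 + 3 = 6.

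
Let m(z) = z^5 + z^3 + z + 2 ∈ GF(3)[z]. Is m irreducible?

Yes

Check for roots in GF(3): m(0) = 2; m(1) = 2; m(2) = 2.
No roots, so no linear factors.
Monic irreducibles of degree 2 over GF(3): z^2 + 1, z^2 + z + 2, z^2 + 2z + 2.
None of them divide m (all give nonzero remainder).
No irreducible factor of degree ≤ 2 exists, so m is irreducible over GF(3).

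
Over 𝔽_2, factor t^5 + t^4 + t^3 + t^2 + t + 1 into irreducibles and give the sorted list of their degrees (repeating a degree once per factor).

1, 2, 2

Write h(t) = t^5 + t^4 + t^3 + t^2 + t + 1.
Roots in 𝔽_2: h(0) = 1; h(1) = 0 → root.
Linear factors from roots: (t + 1).
Complete factorization: h(t) = (t + 1)·(t^2 + t + 1)^2.
Factor degrees with multiplicity: 1 + 2 + 2 = 5.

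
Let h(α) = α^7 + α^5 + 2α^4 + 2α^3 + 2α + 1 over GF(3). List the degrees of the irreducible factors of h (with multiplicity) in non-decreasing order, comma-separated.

1, 1, 1, 2, 2

Roots in GF(3): h(0) = 1; h(1) = 0 → root; h(2) = 0 → root.
Linear factors from roots: (α + 2), (α + 1).
Complete factorization: h(α) = (α + 2)·(α + 1)^2·(α^2 + 1)·(α^2 + 2α + 2).
Factor degrees with multiplicity: 1 + 1 + 1 + 2 + 2 = 7.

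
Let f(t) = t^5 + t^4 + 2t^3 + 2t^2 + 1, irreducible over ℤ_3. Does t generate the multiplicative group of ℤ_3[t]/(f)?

Yes

|GF(3^5)^×| = 3^5 − 1 = 242. Prime factorization: 242 = 2·11^2.
f is primitive ⇔ t has order 242 in GF(3)[t]/(f), i.e. t^(242/q) ≠ 1 for each prime q | 242.
t^(121) mod f = 2.
t^(22) mod f = t^4 + 2t + 1.
None equal 1, so t has full order 242; f is primitive.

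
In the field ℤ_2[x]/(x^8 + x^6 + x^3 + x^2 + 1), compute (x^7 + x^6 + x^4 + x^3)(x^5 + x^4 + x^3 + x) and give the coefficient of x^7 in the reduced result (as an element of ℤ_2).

0

Multiply in ℤ_2[x]: (x^7 + x^6 + x^4 + x^3)·(x^5 + x^4 + x^3 + x) = x^12 + x^8 + x^7 + x^6 + x^5 + x^4.
Reduce using x^8 ≡ x^6 + x^3 + x^2 + 1 (mod x^8 + x^6 + x^3 + x^2 + 1).
Reduced: x^4 + x^2.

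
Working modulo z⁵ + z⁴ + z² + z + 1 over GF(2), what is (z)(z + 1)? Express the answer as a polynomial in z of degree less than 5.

z^2 + z

Multiply in GF(2)[z]: (z)·(z + 1) = z² + z.
Reduced: z² + z.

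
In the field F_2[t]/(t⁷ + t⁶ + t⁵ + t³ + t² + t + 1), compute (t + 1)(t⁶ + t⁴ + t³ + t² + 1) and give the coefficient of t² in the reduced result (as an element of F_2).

0

Multiply in F_2[t]: (t + 1)·(t⁶ + t⁴ + t³ + t² + 1) = t⁷ + t⁶ + t⁵ + t² + t + 1.
Reduce using t⁷ ≡ t⁶ + t⁵ + t³ + t² + t + 1 (mod t⁷ + t⁶ + t⁵ + t³ + t² + t + 1).
Reduced: t³.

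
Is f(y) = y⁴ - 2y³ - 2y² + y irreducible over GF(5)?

Check for roots in GF(5): f(0) = 0 → root; f(1) = 3; f(2) = 4; f(3) = 2; f(4) = 0 → root.
f(0) = 0, so (y) divides f(y); f is reducible.

No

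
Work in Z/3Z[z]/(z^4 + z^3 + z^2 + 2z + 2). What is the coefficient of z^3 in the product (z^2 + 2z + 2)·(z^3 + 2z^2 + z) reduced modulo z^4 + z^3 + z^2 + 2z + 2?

Multiply in Z/3Z[z]: (z^2 + 2z + 2)·(z^3 + 2z^2 + z) = z^5 + z^4 + z^3 + 2z.
Reduce using z^4 ≡ 2z^3 + 2z^2 + z + 1 (mod z^4 + z^3 + z^2 + 2z + 2).
Reduced: z^2.

0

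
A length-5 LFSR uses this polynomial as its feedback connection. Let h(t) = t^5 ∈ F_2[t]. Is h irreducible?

Check for roots in F_2: h(0) = 0 → root; h(1) = 1.
h(0) = 0, so (t) divides h(t); h is reducible.

No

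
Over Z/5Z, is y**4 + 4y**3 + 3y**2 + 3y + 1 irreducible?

Write P(y) = y**4 + 4y**3 + 3y**2 + 3y + 1.
Check for roots in Z/5Z: P(0) = 1; P(1) = 2; P(2) = 2; P(3) = 1; P(4) = 3.
No roots, so no linear factors.
Degree-2 irreducible divisors: test the 10 monic irreducibles of degree 2 over GF(5).
None of them divide P (all give nonzero remainder).
No irreducible factor of degree ≤ 2 exists, so P is irreducible over GF(5).

Yes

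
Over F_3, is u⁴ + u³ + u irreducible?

No

Write P(u) = u⁴ + u³ + u.
Check for roots in F_3: P(0) = 0 → root; P(1) = 0 → root; P(2) = 2.
P(0) = 0, so (u) divides P(u); P is reducible.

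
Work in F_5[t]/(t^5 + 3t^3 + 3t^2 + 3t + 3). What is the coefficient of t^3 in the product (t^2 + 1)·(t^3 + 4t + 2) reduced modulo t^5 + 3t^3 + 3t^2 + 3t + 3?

Multiply in F_5[t]: (t^2 + 1)·(t^3 + 4t + 2) = t^5 + 2t^2 + 4t + 2.
Reduce using t^5 ≡ 2t^3 + 2t^2 + 2t + 2 (mod t^5 + 3t^3 + 3t^2 + 3t + 3).
Reduced: 2t^3 + 4t^2 + t + 4.

2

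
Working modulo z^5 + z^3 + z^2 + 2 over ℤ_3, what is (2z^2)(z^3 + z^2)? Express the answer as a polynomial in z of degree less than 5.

2z^4 + z^3 + z^2 + 2

Multiply in ℤ_3[z]: (2z^2)·(z^3 + z^2) = 2z^5 + 2z^4.
Reduce using z^5 ≡ 2z^3 + 2z^2 + 1 (mod z^5 + z^3 + z^2 + 2).
Reduced: 2z^4 + z^3 + z^2 + 2.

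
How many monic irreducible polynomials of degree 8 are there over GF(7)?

By the necklace-counting formula, N_7(8) = (1/8) Σ_{d|8} μ(8/d)·7^d.
Divisors of 8: 1, 2, 4, 8; μ(8/d) for each: 0, 0, -1, 1.
Σ = − 7^4 + 7^8 = 5762400.
N = 5762400/8 = 720300.

720300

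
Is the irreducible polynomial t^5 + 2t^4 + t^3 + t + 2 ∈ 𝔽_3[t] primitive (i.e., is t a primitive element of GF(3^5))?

Write f(t) = t^5 + 2t^4 + t^3 + t + 2.
|GF(3^5)^×| = 3^5 − 1 = 242. Prime factorization: 242 = 2·11^2.
f is primitive ⇔ t has order 242 in GF(3)[t]/(f), i.e. t^(242/q) ≠ 1 for each prime q | 242.
t^(121) mod f = 1
t^(22) mod f = t^4 + t^3 + t^2 + 1.
Since t^(121) = 1, the order of t divides 121 < 242; not primitive.

No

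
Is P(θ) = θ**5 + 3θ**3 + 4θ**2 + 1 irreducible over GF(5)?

Check for roots in GF(5): P(0) = 1; P(1) = 4; P(2) = 3; P(3) = 1; P(4) = 1.
No roots, so no linear factors.
Degree-2 irreducible divisors: test the 10 monic irreducibles of degree 2 over GF(5).
None of them divide P (all give nonzero remainder).
No irreducible factor of degree ≤ 2 exists, so P is irreducible over GF(5).

Yes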